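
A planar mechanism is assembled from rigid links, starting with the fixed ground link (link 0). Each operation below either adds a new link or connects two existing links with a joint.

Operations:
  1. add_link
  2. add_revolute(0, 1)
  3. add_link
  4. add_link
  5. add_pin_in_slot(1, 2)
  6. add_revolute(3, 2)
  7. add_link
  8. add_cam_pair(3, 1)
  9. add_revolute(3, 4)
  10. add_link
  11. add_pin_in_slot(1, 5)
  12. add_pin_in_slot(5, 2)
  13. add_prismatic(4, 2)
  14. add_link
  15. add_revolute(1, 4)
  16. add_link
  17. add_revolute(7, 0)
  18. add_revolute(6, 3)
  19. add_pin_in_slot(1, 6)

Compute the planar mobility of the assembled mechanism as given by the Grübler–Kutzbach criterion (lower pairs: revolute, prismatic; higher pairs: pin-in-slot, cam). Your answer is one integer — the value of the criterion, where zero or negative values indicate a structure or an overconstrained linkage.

[1;0;0] (link 0 is ground)
L+ [2;0;0]
R(0,1)∈J1 [2;1;0]
L+ [3;1;0]
L+ [4;1;0]
PS(1,2)∈J2 [4;1;1]
R(3,2)∈J1 [4;2;1]
L+ [5;2;1]
C(3,1)∈J2 [5;2;2]
R(3,4)∈J1 [5;3;2]
L+ [6;3;2]
PS(1,5)∈J2 [6;3;3]
PS(5,2)∈J2 [6;3;4]
P(4,2)∈J1 [6;4;4]
L+ [7;4;4]
R(1,4)∈J1 [7;5;4]
L+ [8;5;4]
R(7,0)∈J1 [8;6;4]
R(6,3)∈J1 [8;7;4]
PS(1,6)∈J2 [8;7;5]
mobility = 21 − 14 − 5 = 2

M = 2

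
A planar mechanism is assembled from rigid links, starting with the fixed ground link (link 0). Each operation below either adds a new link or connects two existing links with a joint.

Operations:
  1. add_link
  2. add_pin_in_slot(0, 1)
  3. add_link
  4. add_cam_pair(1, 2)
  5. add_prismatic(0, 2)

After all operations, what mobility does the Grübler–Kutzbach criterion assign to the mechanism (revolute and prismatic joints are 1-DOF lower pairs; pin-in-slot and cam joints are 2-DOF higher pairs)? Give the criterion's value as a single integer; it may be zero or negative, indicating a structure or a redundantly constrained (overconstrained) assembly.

M = 2

[1;0;0] (link 0 is ground)
L+ [2;0;0]
PS(0,1)∈J2 [2;0;1]
L+ [3;0;1]
C(1,2)∈J2 [3;0;2]
P(0,2)∈J1 [3;1;2]
mobility = 6 − 2 − 2 = 2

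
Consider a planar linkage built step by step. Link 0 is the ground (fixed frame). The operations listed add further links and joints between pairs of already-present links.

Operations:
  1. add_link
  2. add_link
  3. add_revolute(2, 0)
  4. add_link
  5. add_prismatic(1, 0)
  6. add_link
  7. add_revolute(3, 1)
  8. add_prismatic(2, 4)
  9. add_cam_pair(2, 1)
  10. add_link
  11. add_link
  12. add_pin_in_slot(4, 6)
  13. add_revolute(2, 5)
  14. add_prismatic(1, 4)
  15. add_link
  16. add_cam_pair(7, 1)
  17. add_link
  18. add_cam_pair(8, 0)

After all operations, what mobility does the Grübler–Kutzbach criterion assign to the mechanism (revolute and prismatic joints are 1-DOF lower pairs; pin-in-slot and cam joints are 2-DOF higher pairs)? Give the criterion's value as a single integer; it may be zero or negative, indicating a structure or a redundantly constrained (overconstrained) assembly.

[1;0;0] (link 0 is ground)
L+ [2;0;0]
L+ [3;0;0]
R(2,0)∈J1 [3;1;0]
L+ [4;1;0]
P(1,0)∈J1 [4;2;0]
L+ [5;2;0]
R(3,1)∈J1 [5;3;0]
P(2,4)∈J1 [5;4;0]
C(2,1)∈J2 [5;4;1]
L+ [6;4;1]
L+ [7;4;1]
PS(4,6)∈J2 [7;4;2]
R(2,5)∈J1 [7;5;2]
P(1,4)∈J1 [7;6;2]
L+ [8;6;2]
C(7,1)∈J2 [8;6;3]
L+ [9;6;3]
C(8,0)∈J2 [9;6;4]
mobility = 24 − 12 − 4 = 8

M = 8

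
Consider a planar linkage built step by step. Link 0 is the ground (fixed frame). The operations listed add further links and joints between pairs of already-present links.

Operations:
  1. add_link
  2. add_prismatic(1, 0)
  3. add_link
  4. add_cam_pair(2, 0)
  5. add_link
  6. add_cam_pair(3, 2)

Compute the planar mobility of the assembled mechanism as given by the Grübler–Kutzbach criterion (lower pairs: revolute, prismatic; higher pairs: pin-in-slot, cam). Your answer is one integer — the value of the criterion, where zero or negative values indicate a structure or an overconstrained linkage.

[1;0;0] (link 0 is ground)
L+ [2;0;0]
P(1,0)∈J1 [2;1;0]
L+ [3;1;0]
C(2,0)∈J2 [3;1;1]
L+ [4;1;1]
C(3,2)∈J2 [4;1;2]
mobility = 9 − 2 − 2 = 5

M = 5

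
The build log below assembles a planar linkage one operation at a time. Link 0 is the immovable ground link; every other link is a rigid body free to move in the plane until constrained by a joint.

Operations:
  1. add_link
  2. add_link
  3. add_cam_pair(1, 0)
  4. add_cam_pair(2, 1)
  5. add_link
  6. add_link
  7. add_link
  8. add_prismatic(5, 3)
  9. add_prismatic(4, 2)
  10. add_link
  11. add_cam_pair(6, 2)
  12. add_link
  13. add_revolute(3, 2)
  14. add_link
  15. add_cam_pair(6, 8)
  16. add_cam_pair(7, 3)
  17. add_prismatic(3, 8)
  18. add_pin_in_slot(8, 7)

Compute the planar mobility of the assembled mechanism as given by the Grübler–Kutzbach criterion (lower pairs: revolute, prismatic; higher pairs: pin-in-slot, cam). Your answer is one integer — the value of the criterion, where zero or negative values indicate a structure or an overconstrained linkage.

L=1 J1=0 J2=0
add link → L=2 J1=0 J2=0
add link → L=3 J1=0 J2=0
C@1,0 dof=2 J2 → L=3 J1=0 J2=1
C@2,1 dof=2 J2 → L=3 J1=0 J2=2
add link → L=4 J1=0 J2=2
add link → L=5 J1=0 J2=2
add link → L=6 J1=0 J2=2
P@5,3 dof=1 J1 → L=6 J1=1 J2=2
P@4,2 dof=1 J1 → L=6 J1=2 J2=2
add link → L=7 J1=2 J2=2
C@6,2 dof=2 J2 → L=7 J1=2 J2=3
add link → L=8 J1=2 J2=3
R@3,2 dof=1 J1 → L=8 J1=3 J2=3
add link → L=9 J1=3 J2=3
C@6,8 dof=2 J2 → L=9 J1=3 J2=4
C@7,3 dof=2 J2 → L=9 J1=3 J2=5
P@3,8 dof=1 J1 → L=9 J1=4 J2=5
PS@8,7 dof=2 J2 → L=9 J1=4 J2=6
M=3(L−1)−2J1−J2=3·8−2·4−6=10

M = 10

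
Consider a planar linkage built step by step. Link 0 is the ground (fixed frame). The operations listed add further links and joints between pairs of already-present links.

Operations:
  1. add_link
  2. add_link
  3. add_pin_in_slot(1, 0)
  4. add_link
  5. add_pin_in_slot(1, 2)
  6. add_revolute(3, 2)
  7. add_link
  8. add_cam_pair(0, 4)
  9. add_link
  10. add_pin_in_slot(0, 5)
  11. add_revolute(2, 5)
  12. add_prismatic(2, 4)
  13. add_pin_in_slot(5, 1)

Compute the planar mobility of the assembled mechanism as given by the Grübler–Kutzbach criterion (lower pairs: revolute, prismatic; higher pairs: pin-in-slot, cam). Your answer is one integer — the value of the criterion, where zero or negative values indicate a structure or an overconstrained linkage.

M = 4

link 0 = ground. State L|J1|J2 = 1|0|0
+link1  2|0|0
+link2  3|0|0
PS(1,0) f=2→J2  3|0|1
+link3  4|0|1
PS(1,2) f=2→J2  4|0|2
R(3,2) f=1→J1  4|1|2
+link4  5|1|2
C(0,4) f=2→J2  5|1|3
+link5  6|1|3
PS(0,5) f=2→J2  6|1|4
R(2,5) f=1→J1  6|2|4
P(2,4) f=1→J1  6|3|4
PS(5,1) f=2→J2  6|3|5
M = 3(6−1)−2·3−5 = 15−6−5 = 4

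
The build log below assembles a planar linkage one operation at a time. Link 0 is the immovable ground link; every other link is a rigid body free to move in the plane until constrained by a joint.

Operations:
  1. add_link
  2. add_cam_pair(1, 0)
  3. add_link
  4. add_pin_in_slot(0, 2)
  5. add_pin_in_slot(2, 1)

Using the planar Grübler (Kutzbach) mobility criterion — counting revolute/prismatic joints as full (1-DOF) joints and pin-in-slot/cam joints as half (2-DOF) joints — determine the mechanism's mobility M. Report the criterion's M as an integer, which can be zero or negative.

M = 3

[1;0;0] (link 0 is ground)
L+ [2;0;0]
C(1,0)∈J2 [2;0;1]
L+ [3;0;1]
PS(0,2)∈J2 [3;0;2]
PS(2,1)∈J2 [3;0;3]
mobility = 6 − 0 − 3 = 3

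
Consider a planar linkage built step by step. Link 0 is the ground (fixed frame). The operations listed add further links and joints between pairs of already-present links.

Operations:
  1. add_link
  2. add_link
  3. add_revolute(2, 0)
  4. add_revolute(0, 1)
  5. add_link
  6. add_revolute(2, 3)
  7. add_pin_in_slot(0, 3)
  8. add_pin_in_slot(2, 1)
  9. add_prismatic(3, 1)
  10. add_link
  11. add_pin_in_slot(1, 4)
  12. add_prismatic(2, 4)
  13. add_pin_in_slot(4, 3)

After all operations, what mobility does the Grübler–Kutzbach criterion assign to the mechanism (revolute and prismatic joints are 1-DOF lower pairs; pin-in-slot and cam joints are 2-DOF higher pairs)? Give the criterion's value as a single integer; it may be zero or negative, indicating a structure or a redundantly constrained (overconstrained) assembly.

ground; <1,0,0>
#1 <2,0,0>
#2 <3,0,0>
R:2↔0 J1 <3,1,0>
R:0↔1 J1 <3,2,0>
#3 <4,2,0>
R:2↔3 J1 <4,3,0>
PS:0↔3 J2 <4,3,1>
PS:2↔1 J2 <4,3,2>
P:3↔1 J1 <4,4,2>
#4 <5,4,2>
PS:1↔4 J2 <5,4,3>
P:2↔4 J1 <5,5,3>
PS:4↔3 J2 <5,5,4>
3×4 − 2×5 − 1×4 = -2

M = -2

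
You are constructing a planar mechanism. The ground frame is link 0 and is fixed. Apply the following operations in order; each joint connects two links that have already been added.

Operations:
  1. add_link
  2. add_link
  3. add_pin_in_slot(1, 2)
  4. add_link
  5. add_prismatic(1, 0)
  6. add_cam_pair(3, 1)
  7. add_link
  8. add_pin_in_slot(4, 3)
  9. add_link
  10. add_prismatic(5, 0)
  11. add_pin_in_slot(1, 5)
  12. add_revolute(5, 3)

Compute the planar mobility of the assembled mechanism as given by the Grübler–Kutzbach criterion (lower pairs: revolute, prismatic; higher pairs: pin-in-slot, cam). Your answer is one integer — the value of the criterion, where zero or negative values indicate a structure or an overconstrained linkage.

ground; <1,0,0>
#1 <2,0,0>
#2 <3,0,0>
PS:1↔2 J2 <3,0,1>
#3 <4,0,1>
P:1↔0 J1 <4,1,1>
C:3↔1 J2 <4,1,2>
#4 <5,1,2>
PS:4↔3 J2 <5,1,3>
#5 <6,1,3>
P:5↔0 J1 <6,2,3>
PS:1↔5 J2 <6,2,4>
R:5↔3 J1 <6,3,4>
3×5 − 2×3 − 1×4 = 5

M = 5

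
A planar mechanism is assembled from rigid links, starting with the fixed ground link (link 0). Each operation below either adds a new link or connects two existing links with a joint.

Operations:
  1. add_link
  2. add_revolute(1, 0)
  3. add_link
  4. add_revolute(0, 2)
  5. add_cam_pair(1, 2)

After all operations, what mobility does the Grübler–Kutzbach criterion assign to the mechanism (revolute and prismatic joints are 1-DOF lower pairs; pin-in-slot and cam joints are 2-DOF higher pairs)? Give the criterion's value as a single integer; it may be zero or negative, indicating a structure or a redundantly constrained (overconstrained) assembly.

M = 1

[1;0;0] (link 0 is ground)
L+ [2;0;0]
R(1,0)∈J1 [2;1;0]
L+ [3;1;0]
R(0,2)∈J1 [3;2;0]
C(1,2)∈J2 [3;2;1]
mobility = 6 − 4 − 1 = 1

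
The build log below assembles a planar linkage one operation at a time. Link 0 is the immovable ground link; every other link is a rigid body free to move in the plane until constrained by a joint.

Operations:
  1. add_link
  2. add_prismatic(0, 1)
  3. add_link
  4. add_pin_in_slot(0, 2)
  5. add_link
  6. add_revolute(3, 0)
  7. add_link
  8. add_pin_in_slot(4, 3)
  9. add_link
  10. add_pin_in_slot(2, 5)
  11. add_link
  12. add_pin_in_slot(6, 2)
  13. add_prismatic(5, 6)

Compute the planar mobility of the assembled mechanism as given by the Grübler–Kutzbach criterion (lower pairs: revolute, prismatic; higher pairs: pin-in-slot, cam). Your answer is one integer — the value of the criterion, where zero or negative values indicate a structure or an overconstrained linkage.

(L,J1,J2)=(1,0,0); link0 fixed
link1: (2,0,0)
P 0-1 [J1]: (2,1,0)
link2: (3,1,0)
PS 0-2 [J2]: (3,1,1)
link3: (4,1,1)
R 3-0 [J1]: (4,2,1)
link4: (5,2,1)
PS 4-3 [J2]: (5,2,2)
link5: (6,2,2)
PS 2-5 [J2]: (6,2,3)
link6: (7,2,3)
PS 6-2 [J2]: (7,2,4)
P 5-6 [J1]: (7,3,4)
Grübler: 3·6 − 2·3 − 4 = 8

M = 8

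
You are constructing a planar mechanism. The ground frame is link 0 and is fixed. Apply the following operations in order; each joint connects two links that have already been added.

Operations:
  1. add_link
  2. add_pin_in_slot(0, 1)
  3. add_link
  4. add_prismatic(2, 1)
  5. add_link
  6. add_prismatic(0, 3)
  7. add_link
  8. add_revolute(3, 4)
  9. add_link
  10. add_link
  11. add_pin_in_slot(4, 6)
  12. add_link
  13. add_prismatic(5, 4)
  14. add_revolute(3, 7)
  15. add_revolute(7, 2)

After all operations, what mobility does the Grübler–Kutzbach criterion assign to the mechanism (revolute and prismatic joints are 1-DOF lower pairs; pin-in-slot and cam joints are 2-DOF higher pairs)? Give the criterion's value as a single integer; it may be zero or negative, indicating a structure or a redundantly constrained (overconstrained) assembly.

link 0 = ground. State L|J1|J2 = 1|0|0
+link1  2|0|0
PS(0,1) f=2→J2  2|0|1
+link2  3|0|1
P(2,1) f=1→J1  3|1|1
+link3  4|1|1
P(0,3) f=1→J1  4|2|1
+link4  5|2|1
R(3,4) f=1→J1  5|3|1
+link5  6|3|1
+link6  7|3|1
PS(4,6) f=2→J2  7|3|2
+link7  8|3|2
P(5,4) f=1→J1  8|4|2
R(3,7) f=1→J1  8|5|2
R(7,2) f=1→J1  8|6|2
M = 3(8−1)−2·6−2 = 21−12−2 = 7

M = 7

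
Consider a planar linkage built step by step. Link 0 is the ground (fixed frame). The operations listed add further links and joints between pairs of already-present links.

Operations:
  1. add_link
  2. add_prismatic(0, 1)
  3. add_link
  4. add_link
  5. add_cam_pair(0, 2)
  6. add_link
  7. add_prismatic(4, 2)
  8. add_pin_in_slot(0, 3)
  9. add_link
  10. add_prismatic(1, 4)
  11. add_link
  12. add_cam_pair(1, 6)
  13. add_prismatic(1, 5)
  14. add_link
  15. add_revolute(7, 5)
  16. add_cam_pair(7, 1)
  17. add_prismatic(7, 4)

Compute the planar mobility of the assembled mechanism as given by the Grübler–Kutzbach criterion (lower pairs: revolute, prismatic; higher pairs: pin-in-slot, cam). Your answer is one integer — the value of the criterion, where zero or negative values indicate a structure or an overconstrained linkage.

M = 5

ground; <1,0,0>
#1 <2,0,0>
P:0↔1 J1 <2,1,0>
#2 <3,1,0>
#3 <4,1,0>
C:0↔2 J2 <4,1,1>
#4 <5,1,1>
P:4↔2 J1 <5,2,1>
PS:0↔3 J2 <5,2,2>
#5 <6,2,2>
P:1↔4 J1 <6,3,2>
#6 <7,3,2>
C:1↔6 J2 <7,3,3>
P:1↔5 J1 <7,4,3>
#7 <8,4,3>
R:7↔5 J1 <8,5,3>
C:7↔1 J2 <8,5,4>
P:7↔4 J1 <8,6,4>
3×7 − 2×6 − 1×4 = 5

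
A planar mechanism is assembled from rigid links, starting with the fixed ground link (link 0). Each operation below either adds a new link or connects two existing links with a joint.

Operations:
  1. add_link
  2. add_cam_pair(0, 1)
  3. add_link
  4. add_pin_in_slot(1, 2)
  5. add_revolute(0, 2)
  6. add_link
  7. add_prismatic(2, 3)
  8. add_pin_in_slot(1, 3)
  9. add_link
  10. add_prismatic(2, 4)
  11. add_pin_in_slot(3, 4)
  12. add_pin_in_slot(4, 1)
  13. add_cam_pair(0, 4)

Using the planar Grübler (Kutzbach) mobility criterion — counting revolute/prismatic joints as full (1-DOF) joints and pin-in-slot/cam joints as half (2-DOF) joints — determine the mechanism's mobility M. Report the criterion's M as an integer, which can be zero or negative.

(L,J1,J2)=(1,0,0); link0 fixed
link1: (2,0,0)
C 0-1 [J2]: (2,0,1)
link2: (3,0,1)
PS 1-2 [J2]: (3,0,2)
R 0-2 [J1]: (3,1,2)
link3: (4,1,2)
P 2-3 [J1]: (4,2,2)
PS 1-3 [J2]: (4,2,3)
link4: (5,2,3)
P 2-4 [J1]: (5,3,3)
PS 3-4 [J2]: (5,3,4)
PS 4-1 [J2]: (5,3,5)
C 0-4 [J2]: (5,3,6)
Grübler: 3·4 − 2·3 − 6 = 0

M = 0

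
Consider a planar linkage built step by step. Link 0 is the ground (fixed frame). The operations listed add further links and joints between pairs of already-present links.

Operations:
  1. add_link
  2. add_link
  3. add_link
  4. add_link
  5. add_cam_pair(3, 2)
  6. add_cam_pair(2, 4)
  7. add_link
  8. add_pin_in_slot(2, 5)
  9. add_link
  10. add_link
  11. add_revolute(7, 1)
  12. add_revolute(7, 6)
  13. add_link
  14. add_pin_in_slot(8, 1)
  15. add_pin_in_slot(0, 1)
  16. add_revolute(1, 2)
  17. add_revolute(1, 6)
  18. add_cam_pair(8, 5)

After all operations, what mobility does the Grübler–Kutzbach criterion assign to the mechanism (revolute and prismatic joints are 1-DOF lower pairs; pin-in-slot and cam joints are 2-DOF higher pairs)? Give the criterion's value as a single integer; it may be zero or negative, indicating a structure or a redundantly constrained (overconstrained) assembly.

M = 10

[1;0;0] (link 0 is ground)
L+ [2;0;0]
L+ [3;0;0]
L+ [4;0;0]
L+ [5;0;0]
C(3,2)∈J2 [5;0;1]
C(2,4)∈J2 [5;0;2]
L+ [6;0;2]
PS(2,5)∈J2 [6;0;3]
L+ [7;0;3]
L+ [8;0;3]
R(7,1)∈J1 [8;1;3]
R(7,6)∈J1 [8;2;3]
L+ [9;2;3]
PS(8,1)∈J2 [9;2;4]
PS(0,1)∈J2 [9;2;5]
R(1,2)∈J1 [9;3;5]
R(1,6)∈J1 [9;4;5]
C(8,5)∈J2 [9;4;6]
mobility = 24 − 8 − 6 = 10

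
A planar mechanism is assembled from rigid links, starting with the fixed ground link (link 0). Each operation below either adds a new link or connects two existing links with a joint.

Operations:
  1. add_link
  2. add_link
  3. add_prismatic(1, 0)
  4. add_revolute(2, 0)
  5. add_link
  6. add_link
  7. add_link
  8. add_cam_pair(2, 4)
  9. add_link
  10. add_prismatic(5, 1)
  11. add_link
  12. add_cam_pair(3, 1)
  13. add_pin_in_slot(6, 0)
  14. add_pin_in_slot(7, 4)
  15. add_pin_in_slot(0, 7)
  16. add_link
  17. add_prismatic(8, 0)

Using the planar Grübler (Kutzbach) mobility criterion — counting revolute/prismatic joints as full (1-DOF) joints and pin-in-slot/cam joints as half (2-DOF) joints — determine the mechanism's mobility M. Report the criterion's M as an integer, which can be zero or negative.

M = 11

ground; <1,0,0>
#1 <2,0,0>
#2 <3,0,0>
P:1↔0 J1 <3,1,0>
R:2↔0 J1 <3,2,0>
#3 <4,2,0>
#4 <5,2,0>
#5 <6,2,0>
C:2↔4 J2 <6,2,1>
#6 <7,2,1>
P:5↔1 J1 <7,3,1>
#7 <8,3,1>
C:3↔1 J2 <8,3,2>
PS:6↔0 J2 <8,3,3>
PS:7↔4 J2 <8,3,4>
PS:0↔7 J2 <8,3,5>
#8 <9,3,5>
P:8↔0 J1 <9,4,5>
3×8 − 2×4 − 1×5 = 11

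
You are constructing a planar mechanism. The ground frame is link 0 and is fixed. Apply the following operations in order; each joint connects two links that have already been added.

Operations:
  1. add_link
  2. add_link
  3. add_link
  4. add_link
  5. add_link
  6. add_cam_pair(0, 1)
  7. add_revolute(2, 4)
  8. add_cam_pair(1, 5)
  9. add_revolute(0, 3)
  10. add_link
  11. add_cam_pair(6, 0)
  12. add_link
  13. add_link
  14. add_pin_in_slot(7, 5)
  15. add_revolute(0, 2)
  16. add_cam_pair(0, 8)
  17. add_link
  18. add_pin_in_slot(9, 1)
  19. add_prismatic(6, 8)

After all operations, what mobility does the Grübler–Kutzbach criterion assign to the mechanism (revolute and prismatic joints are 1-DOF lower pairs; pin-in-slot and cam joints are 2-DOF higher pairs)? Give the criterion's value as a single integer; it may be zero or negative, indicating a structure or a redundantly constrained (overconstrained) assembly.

M = 13

L=1 J1=0 J2=0
add link → L=2 J1=0 J2=0
add link → L=3 J1=0 J2=0
add link → L=4 J1=0 J2=0
add link → L=5 J1=0 J2=0
add link → L=6 J1=0 J2=0
C@0,1 dof=2 J2 → L=6 J1=0 J2=1
R@2,4 dof=1 J1 → L=6 J1=1 J2=1
C@1,5 dof=2 J2 → L=6 J1=1 J2=2
R@0,3 dof=1 J1 → L=6 J1=2 J2=2
add link → L=7 J1=2 J2=2
C@6,0 dof=2 J2 → L=7 J1=2 J2=3
add link → L=8 J1=2 J2=3
add link → L=9 J1=2 J2=3
PS@7,5 dof=2 J2 → L=9 J1=2 J2=4
R@0,2 dof=1 J1 → L=9 J1=3 J2=4
C@0,8 dof=2 J2 → L=9 J1=3 J2=5
add link → L=10 J1=3 J2=5
PS@9,1 dof=2 J2 → L=10 J1=3 J2=6
P@6,8 dof=1 J1 → L=10 J1=4 J2=6
M=3(L−1)−2J1−J2=3·9−2·4−6=13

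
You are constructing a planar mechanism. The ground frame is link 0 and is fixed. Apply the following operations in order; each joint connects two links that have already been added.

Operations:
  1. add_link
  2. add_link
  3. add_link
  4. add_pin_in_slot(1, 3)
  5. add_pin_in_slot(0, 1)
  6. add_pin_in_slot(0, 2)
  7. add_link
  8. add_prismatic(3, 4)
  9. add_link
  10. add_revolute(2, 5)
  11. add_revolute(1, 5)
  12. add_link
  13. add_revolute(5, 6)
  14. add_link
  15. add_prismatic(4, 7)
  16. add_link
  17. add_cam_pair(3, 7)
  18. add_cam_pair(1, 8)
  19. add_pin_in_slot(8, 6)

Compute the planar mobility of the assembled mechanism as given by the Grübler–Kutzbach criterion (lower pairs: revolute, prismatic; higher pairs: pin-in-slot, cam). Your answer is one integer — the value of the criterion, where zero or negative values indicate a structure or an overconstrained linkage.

ground; <1,0,0>
#1 <2,0,0>
#2 <3,0,0>
#3 <4,0,0>
PS:1↔3 J2 <4,0,1>
PS:0↔1 J2 <4,0,2>
PS:0↔2 J2 <4,0,3>
#4 <5,0,3>
P:3↔4 J1 <5,1,3>
#5 <6,1,3>
R:2↔5 J1 <6,2,3>
R:1↔5 J1 <6,3,3>
#6 <7,3,3>
R:5↔6 J1 <7,4,3>
#7 <8,4,3>
P:4↔7 J1 <8,5,3>
#8 <9,5,3>
C:3↔7 J2 <9,5,4>
C:1↔8 J2 <9,5,5>
PS:8↔6 J2 <9,5,6>
3×8 − 2×5 − 1×6 = 8

M = 8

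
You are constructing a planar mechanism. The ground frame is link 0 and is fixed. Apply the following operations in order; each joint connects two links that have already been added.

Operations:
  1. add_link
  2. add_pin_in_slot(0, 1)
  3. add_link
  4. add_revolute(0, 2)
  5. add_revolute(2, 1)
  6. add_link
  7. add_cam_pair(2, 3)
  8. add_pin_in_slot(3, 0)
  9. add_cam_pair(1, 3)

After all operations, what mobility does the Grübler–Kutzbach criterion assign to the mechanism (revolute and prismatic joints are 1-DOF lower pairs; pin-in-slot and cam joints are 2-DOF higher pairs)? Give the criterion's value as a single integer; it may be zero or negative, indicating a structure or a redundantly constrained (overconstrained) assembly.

M = 1

(L,J1,J2)=(1,0,0); link0 fixed
link1: (2,0,0)
PS 0-1 [J2]: (2,0,1)
link2: (3,0,1)
R 0-2 [J1]: (3,1,1)
R 2-1 [J1]: (3,2,1)
link3: (4,2,1)
C 2-3 [J2]: (4,2,2)
PS 3-0 [J2]: (4,2,3)
C 1-3 [J2]: (4,2,4)
Grübler: 3·3 − 2·2 − 4 = 1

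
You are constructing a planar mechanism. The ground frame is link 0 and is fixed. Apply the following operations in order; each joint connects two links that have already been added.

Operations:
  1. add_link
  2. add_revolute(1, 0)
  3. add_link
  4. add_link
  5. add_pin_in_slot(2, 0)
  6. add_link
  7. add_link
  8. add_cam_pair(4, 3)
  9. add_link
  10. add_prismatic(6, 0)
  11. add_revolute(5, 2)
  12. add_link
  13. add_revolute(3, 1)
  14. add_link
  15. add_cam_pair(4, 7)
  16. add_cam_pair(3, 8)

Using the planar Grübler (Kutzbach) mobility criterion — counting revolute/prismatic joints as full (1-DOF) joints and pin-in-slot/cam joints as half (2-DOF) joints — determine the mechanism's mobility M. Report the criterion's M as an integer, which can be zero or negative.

M = 12

L=1 J1=0 J2=0
add link → L=2 J1=0 J2=0
R@1,0 dof=1 J1 → L=2 J1=1 J2=0
add link → L=3 J1=1 J2=0
add link → L=4 J1=1 J2=0
PS@2,0 dof=2 J2 → L=4 J1=1 J2=1
add link → L=5 J1=1 J2=1
add link → L=6 J1=1 J2=1
C@4,3 dof=2 J2 → L=6 J1=1 J2=2
add link → L=7 J1=1 J2=2
P@6,0 dof=1 J1 → L=7 J1=2 J2=2
R@5,2 dof=1 J1 → L=7 J1=3 J2=2
add link → L=8 J1=3 J2=2
R@3,1 dof=1 J1 → L=8 J1=4 J2=2
add link → L=9 J1=4 J2=2
C@4,7 dof=2 J2 → L=9 J1=4 J2=3
C@3,8 dof=2 J2 → L=9 J1=4 J2=4
M=3(L−1)−2J1−J2=3·8−2·4−4=12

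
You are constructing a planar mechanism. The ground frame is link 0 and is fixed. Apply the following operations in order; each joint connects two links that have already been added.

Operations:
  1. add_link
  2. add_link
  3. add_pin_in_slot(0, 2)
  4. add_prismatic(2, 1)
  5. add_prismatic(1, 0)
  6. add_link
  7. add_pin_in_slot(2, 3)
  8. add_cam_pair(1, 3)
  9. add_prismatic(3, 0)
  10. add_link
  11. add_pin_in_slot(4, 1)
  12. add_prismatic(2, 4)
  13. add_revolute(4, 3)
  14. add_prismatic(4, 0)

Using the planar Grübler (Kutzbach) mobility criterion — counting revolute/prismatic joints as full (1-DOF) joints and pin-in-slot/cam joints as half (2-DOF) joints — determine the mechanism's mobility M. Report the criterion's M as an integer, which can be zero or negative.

link 0 = ground. State L|J1|J2 = 1|0|0
+link1  2|0|0
+link2  3|0|0
PS(0,2) f=2→J2  3|0|1
P(2,1) f=1→J1  3|1|1
P(1,0) f=1→J1  3|2|1
+link3  4|2|1
PS(2,3) f=2→J2  4|2|2
C(1,3) f=2→J2  4|2|3
P(3,0) f=1→J1  4|3|3
+link4  5|3|3
PS(4,1) f=2→J2  5|3|4
P(2,4) f=1→J1  5|4|4
R(4,3) f=1→J1  5|5|4
P(4,0) f=1→J1  5|6|4
M = 3(5−1)−2·6−4 = 12−12−4 = -4

M = -4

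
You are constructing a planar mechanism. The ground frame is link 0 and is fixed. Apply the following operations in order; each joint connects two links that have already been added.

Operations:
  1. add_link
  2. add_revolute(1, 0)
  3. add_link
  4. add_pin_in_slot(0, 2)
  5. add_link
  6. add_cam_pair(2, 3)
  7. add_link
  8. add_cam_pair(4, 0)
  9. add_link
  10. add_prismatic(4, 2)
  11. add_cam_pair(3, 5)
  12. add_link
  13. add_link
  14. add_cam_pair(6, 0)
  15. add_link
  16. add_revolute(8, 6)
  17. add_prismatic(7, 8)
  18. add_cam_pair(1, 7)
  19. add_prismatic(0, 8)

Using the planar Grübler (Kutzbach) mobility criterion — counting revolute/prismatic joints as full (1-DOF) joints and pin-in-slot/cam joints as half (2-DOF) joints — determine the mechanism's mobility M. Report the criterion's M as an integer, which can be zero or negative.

M = 8

L=1 J1=0 J2=0
add link → L=2 J1=0 J2=0
R@1,0 dof=1 J1 → L=2 J1=1 J2=0
add link → L=3 J1=1 J2=0
PS@0,2 dof=2 J2 → L=3 J1=1 J2=1
add link → L=4 J1=1 J2=1
C@2,3 dof=2 J2 → L=4 J1=1 J2=2
add link → L=5 J1=1 J2=2
C@4,0 dof=2 J2 → L=5 J1=1 J2=3
add link → L=6 J1=1 J2=3
P@4,2 dof=1 J1 → L=6 J1=2 J2=3
C@3,5 dof=2 J2 → L=6 J1=2 J2=4
add link → L=7 J1=2 J2=4
add link → L=8 J1=2 J2=4
C@6,0 dof=2 J2 → L=8 J1=2 J2=5
add link → L=9 J1=2 J2=5
R@8,6 dof=1 J1 → L=9 J1=3 J2=5
P@7,8 dof=1 J1 → L=9 J1=4 J2=5
C@1,7 dof=2 J2 → L=9 J1=4 J2=6
P@0,8 dof=1 J1 → L=9 J1=5 J2=6
M=3(L−1)−2J1−J2=3·8−2·5−6=8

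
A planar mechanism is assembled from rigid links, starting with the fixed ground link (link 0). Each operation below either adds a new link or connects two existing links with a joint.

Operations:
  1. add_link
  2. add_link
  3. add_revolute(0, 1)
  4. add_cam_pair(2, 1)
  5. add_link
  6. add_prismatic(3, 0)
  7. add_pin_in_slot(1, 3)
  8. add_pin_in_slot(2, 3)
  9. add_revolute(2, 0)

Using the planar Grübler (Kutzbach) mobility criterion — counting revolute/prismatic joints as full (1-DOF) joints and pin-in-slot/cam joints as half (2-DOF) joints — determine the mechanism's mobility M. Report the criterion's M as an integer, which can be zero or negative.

M = 0

link 0 = ground. State L|J1|J2 = 1|0|0
+link1  2|0|0
+link2  3|0|0
R(0,1) f=1→J1  3|1|0
C(2,1) f=2→J2  3|1|1
+link3  4|1|1
P(3,0) f=1→J1  4|2|1
PS(1,3) f=2→J2  4|2|2
PS(2,3) f=2→J2  4|2|3
R(2,0) f=1→J1  4|3|3
M = 3(4−1)−2·3−3 = 9−6−3 = 0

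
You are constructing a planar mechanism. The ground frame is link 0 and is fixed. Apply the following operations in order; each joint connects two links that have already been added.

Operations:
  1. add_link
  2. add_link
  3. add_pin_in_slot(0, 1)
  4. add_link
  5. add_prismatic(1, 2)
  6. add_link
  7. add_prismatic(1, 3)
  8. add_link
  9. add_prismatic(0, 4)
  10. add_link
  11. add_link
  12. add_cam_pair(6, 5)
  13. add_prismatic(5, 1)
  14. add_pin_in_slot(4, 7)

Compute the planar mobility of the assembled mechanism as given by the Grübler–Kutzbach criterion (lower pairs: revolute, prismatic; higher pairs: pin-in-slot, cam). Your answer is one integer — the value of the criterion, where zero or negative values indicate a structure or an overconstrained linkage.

ground; <1,0,0>
#1 <2,0,0>
#2 <3,0,0>
PS:0↔1 J2 <3,0,1>
#3 <4,0,1>
P:1↔2 J1 <4,1,1>
#4 <5,1,1>
P:1↔3 J1 <5,2,1>
#5 <6,2,1>
P:0↔4 J1 <6,3,1>
#6 <7,3,1>
#7 <8,3,1>
C:6↔5 J2 <8,3,2>
P:5↔1 J1 <8,4,2>
PS:4↔7 J2 <8,4,3>
3×7 − 2×4 − 1×3 = 10

M = 10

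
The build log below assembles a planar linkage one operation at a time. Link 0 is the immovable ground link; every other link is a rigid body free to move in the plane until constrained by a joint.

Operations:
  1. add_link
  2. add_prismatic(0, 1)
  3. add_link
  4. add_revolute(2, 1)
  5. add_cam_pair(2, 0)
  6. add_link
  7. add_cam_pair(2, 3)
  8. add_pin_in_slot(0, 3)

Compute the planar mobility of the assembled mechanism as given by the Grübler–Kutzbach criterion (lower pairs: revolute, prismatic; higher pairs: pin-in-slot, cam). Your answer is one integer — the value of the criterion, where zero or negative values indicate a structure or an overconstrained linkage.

M = 2

L=1 J1=0 J2=0
add link → L=2 J1=0 J2=0
P@0,1 dof=1 J1 → L=2 J1=1 J2=0
add link → L=3 J1=1 J2=0
R@2,1 dof=1 J1 → L=3 J1=2 J2=0
C@2,0 dof=2 J2 → L=3 J1=2 J2=1
add link → L=4 J1=2 J2=1
C@2,3 dof=2 J2 → L=4 J1=2 J2=2
PS@0,3 dof=2 J2 → L=4 J1=2 J2=3
M=3(L−1)−2J1−J2=3·3−2·2−3=2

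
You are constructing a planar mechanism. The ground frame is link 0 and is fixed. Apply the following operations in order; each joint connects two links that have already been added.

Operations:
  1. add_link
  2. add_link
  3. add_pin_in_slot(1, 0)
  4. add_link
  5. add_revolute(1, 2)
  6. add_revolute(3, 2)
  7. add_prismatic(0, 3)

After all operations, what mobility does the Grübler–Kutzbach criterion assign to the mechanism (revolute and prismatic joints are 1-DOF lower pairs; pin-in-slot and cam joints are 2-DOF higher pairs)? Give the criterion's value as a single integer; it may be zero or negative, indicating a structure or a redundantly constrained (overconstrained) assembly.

link 0 = ground. State L|J1|J2 = 1|0|0
+link1  2|0|0
+link2  3|0|0
PS(1,0) f=2→J2  3|0|1
+link3  4|0|1
R(1,2) f=1→J1  4|1|1
R(3,2) f=1→J1  4|2|1
P(0,3) f=1→J1  4|3|1
M = 3(4−1)−2·3−1 = 9−6−1 = 2

M = 2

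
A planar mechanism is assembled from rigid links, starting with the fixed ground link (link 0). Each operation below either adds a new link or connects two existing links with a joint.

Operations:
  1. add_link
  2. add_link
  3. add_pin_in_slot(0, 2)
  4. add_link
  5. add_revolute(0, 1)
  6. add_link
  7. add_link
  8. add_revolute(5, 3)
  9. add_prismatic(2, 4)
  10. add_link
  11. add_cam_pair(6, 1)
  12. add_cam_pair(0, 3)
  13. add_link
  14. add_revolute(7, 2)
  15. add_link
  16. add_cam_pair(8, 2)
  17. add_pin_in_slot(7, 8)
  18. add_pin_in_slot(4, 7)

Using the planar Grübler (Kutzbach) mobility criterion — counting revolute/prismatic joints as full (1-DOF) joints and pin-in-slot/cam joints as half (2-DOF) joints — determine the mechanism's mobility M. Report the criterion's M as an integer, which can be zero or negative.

M = 10

ground; <1,0,0>
#1 <2,0,0>
#2 <3,0,0>
PS:0↔2 J2 <3,0,1>
#3 <4,0,1>
R:0↔1 J1 <4,1,1>
#4 <5,1,1>
#5 <6,1,1>
R:5↔3 J1 <6,2,1>
P:2↔4 J1 <6,3,1>
#6 <7,3,1>
C:6↔1 J2 <7,3,2>
C:0↔3 J2 <7,3,3>
#7 <8,3,3>
R:7↔2 J1 <8,4,3>
#8 <9,4,3>
C:8↔2 J2 <9,4,4>
PS:7↔8 J2 <9,4,5>
PS:4↔7 J2 <9,4,6>
3×8 − 2×4 − 1×6 = 10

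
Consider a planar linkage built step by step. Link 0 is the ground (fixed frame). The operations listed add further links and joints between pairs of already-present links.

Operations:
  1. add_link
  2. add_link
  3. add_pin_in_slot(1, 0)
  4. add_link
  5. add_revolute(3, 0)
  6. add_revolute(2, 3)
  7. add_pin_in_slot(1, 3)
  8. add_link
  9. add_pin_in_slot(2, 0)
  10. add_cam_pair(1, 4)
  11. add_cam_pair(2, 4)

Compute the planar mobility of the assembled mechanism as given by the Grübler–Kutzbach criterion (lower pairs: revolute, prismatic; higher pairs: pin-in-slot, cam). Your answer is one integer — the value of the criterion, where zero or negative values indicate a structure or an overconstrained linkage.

ground; <1,0,0>
#1 <2,0,0>
#2 <3,0,0>
PS:1↔0 J2 <3,0,1>
#3 <4,0,1>
R:3↔0 J1 <4,1,1>
R:2↔3 J1 <4,2,1>
PS:1↔3 J2 <4,2,2>
#4 <5,2,2>
PS:2↔0 J2 <5,2,3>
C:1↔4 J2 <5,2,4>
C:2↔4 J2 <5,2,5>
3×4 − 2×2 − 1×5 = 3

M = 3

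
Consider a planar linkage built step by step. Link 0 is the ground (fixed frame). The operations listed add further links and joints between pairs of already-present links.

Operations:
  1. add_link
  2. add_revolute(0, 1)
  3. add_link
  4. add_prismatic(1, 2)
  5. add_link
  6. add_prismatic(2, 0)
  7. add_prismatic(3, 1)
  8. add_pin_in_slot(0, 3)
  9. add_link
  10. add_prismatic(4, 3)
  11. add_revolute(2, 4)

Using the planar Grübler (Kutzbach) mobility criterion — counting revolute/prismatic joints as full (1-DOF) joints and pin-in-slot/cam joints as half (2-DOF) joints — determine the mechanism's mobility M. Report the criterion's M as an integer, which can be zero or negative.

M = -1

L=1 J1=0 J2=0
add link → L=2 J1=0 J2=0
R@0,1 dof=1 J1 → L=2 J1=1 J2=0
add link → L=3 J1=1 J2=0
P@1,2 dof=1 J1 → L=3 J1=2 J2=0
add link → L=4 J1=2 J2=0
P@2,0 dof=1 J1 → L=4 J1=3 J2=0
P@3,1 dof=1 J1 → L=4 J1=4 J2=0
PS@0,3 dof=2 J2 → L=4 J1=4 J2=1
add link → L=5 J1=4 J2=1
P@4,3 dof=1 J1 → L=5 J1=5 J2=1
R@2,4 dof=1 J1 → L=5 J1=6 J2=1
M=3(L−1)−2J1−J2=3·4−2·6−1=-1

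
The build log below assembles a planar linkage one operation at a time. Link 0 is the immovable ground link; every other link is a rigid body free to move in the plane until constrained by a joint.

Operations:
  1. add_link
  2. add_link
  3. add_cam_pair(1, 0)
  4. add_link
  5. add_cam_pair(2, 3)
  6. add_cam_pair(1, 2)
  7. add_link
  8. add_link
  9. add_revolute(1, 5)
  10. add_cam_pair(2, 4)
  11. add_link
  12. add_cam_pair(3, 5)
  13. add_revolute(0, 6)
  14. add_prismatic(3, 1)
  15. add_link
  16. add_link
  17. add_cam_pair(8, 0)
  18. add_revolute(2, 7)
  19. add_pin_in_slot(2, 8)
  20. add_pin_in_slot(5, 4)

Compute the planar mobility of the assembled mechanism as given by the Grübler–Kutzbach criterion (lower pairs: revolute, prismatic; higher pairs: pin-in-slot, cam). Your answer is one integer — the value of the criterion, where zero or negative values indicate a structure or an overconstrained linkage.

(L,J1,J2)=(1,0,0); link0 fixed
link1: (2,0,0)
link2: (3,0,0)
C 1-0 [J2]: (3,0,1)
link3: (4,0,1)
C 2-3 [J2]: (4,0,2)
C 1-2 [J2]: (4,0,3)
link4: (5,0,3)
link5: (6,0,3)
R 1-5 [J1]: (6,1,3)
C 2-4 [J2]: (6,1,4)
link6: (7,1,4)
C 3-5 [J2]: (7,1,5)
R 0-6 [J1]: (7,2,5)
P 3-1 [J1]: (7,3,5)
link7: (8,3,5)
link8: (9,3,5)
C 8-0 [J2]: (9,3,6)
R 2-7 [J1]: (9,4,6)
PS 2-8 [J2]: (9,4,7)
PS 5-4 [J2]: (9,4,8)
Grübler: 3·8 − 2·4 − 8 = 8

M = 8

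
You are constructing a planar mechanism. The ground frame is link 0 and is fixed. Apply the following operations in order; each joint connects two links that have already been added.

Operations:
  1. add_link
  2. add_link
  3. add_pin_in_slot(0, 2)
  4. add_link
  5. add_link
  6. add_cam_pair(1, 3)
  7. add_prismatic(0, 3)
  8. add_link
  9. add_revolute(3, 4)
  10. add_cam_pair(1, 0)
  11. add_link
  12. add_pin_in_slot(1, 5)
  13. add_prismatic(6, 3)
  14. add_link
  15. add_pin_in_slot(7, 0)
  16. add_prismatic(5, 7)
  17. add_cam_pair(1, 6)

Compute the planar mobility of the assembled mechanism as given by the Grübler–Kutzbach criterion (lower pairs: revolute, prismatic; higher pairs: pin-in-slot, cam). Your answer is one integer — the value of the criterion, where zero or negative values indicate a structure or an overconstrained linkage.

[1;0;0] (link 0 is ground)
L+ [2;0;0]
L+ [3;0;0]
PS(0,2)∈J2 [3;0;1]
L+ [4;0;1]
L+ [5;0;1]
C(1,3)∈J2 [5;0;2]
P(0,3)∈J1 [5;1;2]
L+ [6;1;2]
R(3,4)∈J1 [6;2;2]
C(1,0)∈J2 [6;2;3]
L+ [7;2;3]
PS(1,5)∈J2 [7;2;4]
P(6,3)∈J1 [7;3;4]
L+ [8;3;4]
PS(7,0)∈J2 [8;3;5]
P(5,7)∈J1 [8;4;5]
C(1,6)∈J2 [8;4;6]
mobility = 21 − 8 − 6 = 7

M = 7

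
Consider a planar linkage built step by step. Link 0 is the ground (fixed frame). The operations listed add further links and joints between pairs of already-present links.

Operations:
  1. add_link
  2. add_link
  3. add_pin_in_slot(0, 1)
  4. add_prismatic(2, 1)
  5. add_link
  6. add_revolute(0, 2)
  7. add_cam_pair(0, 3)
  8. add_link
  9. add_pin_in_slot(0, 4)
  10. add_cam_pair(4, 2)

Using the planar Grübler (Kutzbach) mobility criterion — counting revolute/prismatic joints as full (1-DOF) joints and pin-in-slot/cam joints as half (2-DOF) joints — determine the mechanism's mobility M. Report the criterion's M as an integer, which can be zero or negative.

ground; <1,0,0>
#1 <2,0,0>
#2 <3,0,0>
PS:0↔1 J2 <3,0,1>
P:2↔1 J1 <3,1,1>
#3 <4,1,1>
R:0↔2 J1 <4,2,1>
C:0↔3 J2 <4,2,2>
#4 <5,2,2>
PS:0↔4 J2 <5,2,3>
C:4↔2 J2 <5,2,4>
3×4 − 2×2 − 1×4 = 4

M = 4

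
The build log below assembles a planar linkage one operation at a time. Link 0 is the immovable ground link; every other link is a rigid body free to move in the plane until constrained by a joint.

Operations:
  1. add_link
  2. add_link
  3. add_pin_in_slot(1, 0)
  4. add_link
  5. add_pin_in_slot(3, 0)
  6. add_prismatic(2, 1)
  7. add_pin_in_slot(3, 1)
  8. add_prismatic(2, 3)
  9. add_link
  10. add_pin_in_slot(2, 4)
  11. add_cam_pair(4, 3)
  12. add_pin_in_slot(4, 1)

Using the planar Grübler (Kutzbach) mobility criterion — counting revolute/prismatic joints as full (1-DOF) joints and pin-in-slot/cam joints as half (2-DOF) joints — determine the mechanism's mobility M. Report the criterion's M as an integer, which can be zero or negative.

L=1 J1=0 J2=0
add link → L=2 J1=0 J2=0
add link → L=3 J1=0 J2=0
PS@1,0 dof=2 J2 → L=3 J1=0 J2=1
add link → L=4 J1=0 J2=1
PS@3,0 dof=2 J2 → L=4 J1=0 J2=2
P@2,1 dof=1 J1 → L=4 J1=1 J2=2
PS@3,1 dof=2 J2 → L=4 J1=1 J2=3
P@2,3 dof=1 J1 → L=4 J1=2 J2=3
add link → L=5 J1=2 J2=3
PS@2,4 dof=2 J2 → L=5 J1=2 J2=4
C@4,3 dof=2 J2 → L=5 J1=2 J2=5
PS@4,1 dof=2 J2 → L=5 J1=2 J2=6
M=3(L−1)−2J1−J2=3·4−2·2−6=2

M = 2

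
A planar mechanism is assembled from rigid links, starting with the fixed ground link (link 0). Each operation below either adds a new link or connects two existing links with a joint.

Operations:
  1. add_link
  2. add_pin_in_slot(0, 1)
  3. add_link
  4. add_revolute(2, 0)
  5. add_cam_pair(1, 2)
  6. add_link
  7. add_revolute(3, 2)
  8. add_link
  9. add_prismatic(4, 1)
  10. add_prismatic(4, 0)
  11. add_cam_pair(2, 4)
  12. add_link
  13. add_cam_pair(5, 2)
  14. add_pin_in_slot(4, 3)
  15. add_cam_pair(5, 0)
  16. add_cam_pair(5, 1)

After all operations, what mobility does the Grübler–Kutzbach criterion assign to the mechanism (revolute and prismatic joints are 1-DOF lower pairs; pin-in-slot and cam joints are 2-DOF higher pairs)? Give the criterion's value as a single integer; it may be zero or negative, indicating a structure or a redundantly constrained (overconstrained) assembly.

L=1 J1=0 J2=0
add link → L=2 J1=0 J2=0
PS@0,1 dof=2 J2 → L=2 J1=0 J2=1
add link → L=3 J1=0 J2=1
R@2,0 dof=1 J1 → L=3 J1=1 J2=1
C@1,2 dof=2 J2 → L=3 J1=1 J2=2
add link → L=4 J1=1 J2=2
R@3,2 dof=1 J1 → L=4 J1=2 J2=2
add link → L=5 J1=2 J2=2
P@4,1 dof=1 J1 → L=5 J1=3 J2=2
P@4,0 dof=1 J1 → L=5 J1=4 J2=2
C@2,4 dof=2 J2 → L=5 J1=4 J2=3
add link → L=6 J1=4 J2=3
C@5,2 dof=2 J2 → L=6 J1=4 J2=4
PS@4,3 dof=2 J2 → L=6 J1=4 J2=5
C@5,0 dof=2 J2 → L=6 J1=4 J2=6
C@5,1 dof=2 J2 → L=6 J1=4 J2=7
M=3(L−1)−2J1−J2=3·5−2·4−7=0

M = 0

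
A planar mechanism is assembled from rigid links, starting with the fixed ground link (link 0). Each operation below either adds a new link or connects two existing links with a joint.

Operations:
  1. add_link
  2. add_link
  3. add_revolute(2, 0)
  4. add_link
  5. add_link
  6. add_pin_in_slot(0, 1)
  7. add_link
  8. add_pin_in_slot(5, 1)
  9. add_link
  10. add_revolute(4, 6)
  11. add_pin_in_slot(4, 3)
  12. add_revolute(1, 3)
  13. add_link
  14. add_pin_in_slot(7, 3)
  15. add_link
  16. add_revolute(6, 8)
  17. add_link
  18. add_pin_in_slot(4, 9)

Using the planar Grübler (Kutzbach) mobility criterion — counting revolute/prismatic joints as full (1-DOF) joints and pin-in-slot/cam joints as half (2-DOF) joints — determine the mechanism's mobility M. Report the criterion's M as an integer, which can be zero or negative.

M = 14

link 0 = ground. State L|J1|J2 = 1|0|0
+link1  2|0|0
+link2  3|0|0
R(2,0) f=1→J1  3|1|0
+link3  4|1|0
+link4  5|1|0
PS(0,1) f=2→J2  5|1|1
+link5  6|1|1
PS(5,1) f=2→J2  6|1|2
+link6  7|1|2
R(4,6) f=1→J1  7|2|2
PS(4,3) f=2→J2  7|2|3
R(1,3) f=1→J1  7|3|3
+link7  8|3|3
PS(7,3) f=2→J2  8|3|4
+link8  9|3|4
R(6,8) f=1→J1  9|4|4
+link9  10|4|4
PS(4,9) f=2→J2  10|4|5
M = 3(10−1)−2·4−5 = 27−8−5 = 14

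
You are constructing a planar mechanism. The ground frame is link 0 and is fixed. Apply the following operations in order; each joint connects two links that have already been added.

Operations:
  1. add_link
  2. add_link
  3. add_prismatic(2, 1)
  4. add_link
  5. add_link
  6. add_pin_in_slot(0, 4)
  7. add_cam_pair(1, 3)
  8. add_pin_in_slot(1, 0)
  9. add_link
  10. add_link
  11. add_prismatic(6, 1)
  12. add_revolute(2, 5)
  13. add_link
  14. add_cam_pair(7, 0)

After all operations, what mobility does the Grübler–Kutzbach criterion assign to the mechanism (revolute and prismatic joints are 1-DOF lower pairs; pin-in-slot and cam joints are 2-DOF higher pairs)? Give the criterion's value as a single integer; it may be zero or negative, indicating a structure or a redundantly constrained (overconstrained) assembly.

ground; <1,0,0>
#1 <2,0,0>
#2 <3,0,0>
P:2↔1 J1 <3,1,0>
#3 <4,1,0>
#4 <5,1,0>
PS:0↔4 J2 <5,1,1>
C:1↔3 J2 <5,1,2>
PS:1↔0 J2 <5,1,3>
#5 <6,1,3>
#6 <7,1,3>
P:6↔1 J1 <7,2,3>
R:2↔5 J1 <7,3,3>
#7 <8,3,3>
C:7↔0 J2 <8,3,4>
3×7 − 2×3 − 1×4 = 11

M = 11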